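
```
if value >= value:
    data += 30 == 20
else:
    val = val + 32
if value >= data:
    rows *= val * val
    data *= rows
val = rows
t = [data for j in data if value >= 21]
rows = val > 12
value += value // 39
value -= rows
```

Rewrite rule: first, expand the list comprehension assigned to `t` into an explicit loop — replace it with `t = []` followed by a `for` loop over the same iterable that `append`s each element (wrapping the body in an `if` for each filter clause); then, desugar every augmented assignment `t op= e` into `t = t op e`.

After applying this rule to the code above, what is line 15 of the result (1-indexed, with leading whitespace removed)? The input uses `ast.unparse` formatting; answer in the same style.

Transformed code:
if value >= value:
    data = data + (30 == 20)
else:
    val = val + 32
if value >= data:
    rows = rows * (val * val)
    data = data * rows
val = rows
t = []
for j in data:
    if value >= 21:
        t.append(data)
rows = val > 12
value = value + value // 39
value = value - rows

value = value - rows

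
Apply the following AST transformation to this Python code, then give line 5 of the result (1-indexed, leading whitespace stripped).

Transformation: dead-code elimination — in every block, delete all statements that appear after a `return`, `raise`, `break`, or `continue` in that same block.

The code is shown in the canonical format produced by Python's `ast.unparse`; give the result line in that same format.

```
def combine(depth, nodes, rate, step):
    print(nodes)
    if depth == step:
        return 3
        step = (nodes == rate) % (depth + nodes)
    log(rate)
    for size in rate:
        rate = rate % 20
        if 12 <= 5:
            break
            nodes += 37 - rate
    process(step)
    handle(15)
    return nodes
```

log(rate)

Transformed code:
def combine(depth, nodes, rate, step):
    print(nodes)
    if depth == step:
        return 3
    log(rate)
    for size in rate:
        rate = rate % 20
        if 12 <= 5:
            break
    process(step)
    handle(15)
    return nodes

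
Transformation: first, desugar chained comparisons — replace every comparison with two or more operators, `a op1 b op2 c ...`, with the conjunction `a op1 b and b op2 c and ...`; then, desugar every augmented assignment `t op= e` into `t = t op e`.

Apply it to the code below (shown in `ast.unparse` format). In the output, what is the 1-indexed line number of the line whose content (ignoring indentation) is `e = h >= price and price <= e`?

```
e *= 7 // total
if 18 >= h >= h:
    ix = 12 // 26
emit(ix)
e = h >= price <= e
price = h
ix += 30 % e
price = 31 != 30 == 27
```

Transformed code:
e = e * (7 // total)
if 18 >= h and h >= h:
    ix = 12 // 26
emit(ix)
e = h >= price and price <= e
price = h
ix = ix + 30 % e
price = 31 != 30 and 30 == 27

5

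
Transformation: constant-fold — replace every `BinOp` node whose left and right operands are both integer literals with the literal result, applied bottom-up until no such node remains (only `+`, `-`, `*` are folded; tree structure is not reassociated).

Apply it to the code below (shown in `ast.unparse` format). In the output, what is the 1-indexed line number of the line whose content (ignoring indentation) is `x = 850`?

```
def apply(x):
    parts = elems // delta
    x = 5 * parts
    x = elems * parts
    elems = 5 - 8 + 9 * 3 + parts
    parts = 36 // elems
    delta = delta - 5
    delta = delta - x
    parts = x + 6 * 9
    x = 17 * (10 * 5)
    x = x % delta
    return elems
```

10

Transformed code:
def apply(x):
    parts = elems // delta
    x = 5 * parts
    x = elems * parts
    elems = 24 + parts
    parts = 36 // elems
    delta = delta - 5
    delta = delta - x
    parts = x + 54
    x = 850
    x = x % delta
    return elems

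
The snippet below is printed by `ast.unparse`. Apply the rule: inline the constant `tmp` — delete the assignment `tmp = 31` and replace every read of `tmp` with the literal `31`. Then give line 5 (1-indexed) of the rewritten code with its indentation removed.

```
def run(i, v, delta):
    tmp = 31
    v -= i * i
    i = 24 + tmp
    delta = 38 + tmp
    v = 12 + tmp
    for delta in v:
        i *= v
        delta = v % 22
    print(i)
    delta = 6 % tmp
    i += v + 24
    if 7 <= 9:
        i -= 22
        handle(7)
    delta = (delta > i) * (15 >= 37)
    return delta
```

v = 12 + 31

Transformed code:
def run(i, v, delta):
    v -= i * i
    i = 24 + 31
    delta = 38 + 31
    v = 12 + 31
    for delta in v:
        i *= v
        delta = v % 22
    print(i)
    delta = 6 % 31
    i += v + 24
    if 7 <= 9:
        i -= 22
        handle(7)
    delta = (delta > i) * (15 >= 37)
    return delta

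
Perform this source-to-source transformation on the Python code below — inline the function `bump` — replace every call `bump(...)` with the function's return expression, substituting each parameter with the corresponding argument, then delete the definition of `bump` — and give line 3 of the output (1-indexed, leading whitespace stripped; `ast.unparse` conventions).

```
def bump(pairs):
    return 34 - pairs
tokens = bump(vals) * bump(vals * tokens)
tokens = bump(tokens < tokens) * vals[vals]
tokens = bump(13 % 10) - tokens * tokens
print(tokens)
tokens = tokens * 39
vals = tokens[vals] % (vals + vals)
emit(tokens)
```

Transformed code:
tokens = (34 - vals) * (34 - vals * tokens)
tokens = (34 - (tokens < tokens)) * vals[vals]
tokens = 34 - 13 % 10 - tokens * tokens
print(tokens)
tokens = tokens * 39
vals = tokens[vals] % (vals + vals)
emit(tokens)

tokens = 34 - 13 % 10 - tokens * tokens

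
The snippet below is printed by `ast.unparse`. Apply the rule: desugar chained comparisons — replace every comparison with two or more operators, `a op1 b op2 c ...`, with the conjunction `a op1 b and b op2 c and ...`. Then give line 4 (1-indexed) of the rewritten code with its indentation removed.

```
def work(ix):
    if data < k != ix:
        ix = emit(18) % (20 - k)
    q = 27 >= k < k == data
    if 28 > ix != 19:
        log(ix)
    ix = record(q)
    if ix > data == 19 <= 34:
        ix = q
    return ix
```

Transformed code:
def work(ix):
    if data < k and k != ix:
        ix = emit(18) % (20 - k)
    q = 27 >= k and k < k and (k == data)
    if 28 > ix and ix != 19:
        log(ix)
    ix = record(q)
    if ix > data and data == 19 and (19 <= 34):
        ix = q
    return ix

q = 27 >= k and k < k and (k == data)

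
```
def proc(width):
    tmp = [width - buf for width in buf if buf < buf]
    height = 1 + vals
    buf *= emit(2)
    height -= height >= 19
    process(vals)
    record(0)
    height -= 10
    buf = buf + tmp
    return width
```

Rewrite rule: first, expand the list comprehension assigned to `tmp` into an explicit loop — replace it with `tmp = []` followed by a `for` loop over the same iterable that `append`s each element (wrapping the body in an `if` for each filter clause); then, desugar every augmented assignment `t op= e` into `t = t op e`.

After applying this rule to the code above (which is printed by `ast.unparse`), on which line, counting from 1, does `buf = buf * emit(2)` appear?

Transformed code:
def proc(width):
    tmp = []
    for width in buf:
        if buf < buf:
            tmp.append(width - buf)
    height = 1 + vals
    buf = buf * emit(2)
    height = height - (height >= 19)
    process(vals)
    record(0)
    height = height - 10
    buf = buf + tmp
    return width

7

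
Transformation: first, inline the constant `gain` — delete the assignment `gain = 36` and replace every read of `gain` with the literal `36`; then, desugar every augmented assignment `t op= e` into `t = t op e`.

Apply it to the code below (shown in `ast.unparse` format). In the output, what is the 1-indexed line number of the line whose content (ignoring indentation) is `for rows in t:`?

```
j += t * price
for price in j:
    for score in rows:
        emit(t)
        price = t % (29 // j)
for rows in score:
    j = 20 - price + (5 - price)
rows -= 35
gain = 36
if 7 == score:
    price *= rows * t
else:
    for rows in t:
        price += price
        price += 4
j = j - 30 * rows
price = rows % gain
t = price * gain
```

Transformed code:
j = j + t * price
for price in j:
    for score in rows:
        emit(t)
        price = t % (29 // j)
for rows in score:
    j = 20 - price + (5 - price)
rows = rows - 35
if 7 == score:
    price = price * (rows * t)
else:
    for rows in t:
        price = price + price
        price = price + 4
j = j - 30 * rows
price = rows % 36
t = price * 36

12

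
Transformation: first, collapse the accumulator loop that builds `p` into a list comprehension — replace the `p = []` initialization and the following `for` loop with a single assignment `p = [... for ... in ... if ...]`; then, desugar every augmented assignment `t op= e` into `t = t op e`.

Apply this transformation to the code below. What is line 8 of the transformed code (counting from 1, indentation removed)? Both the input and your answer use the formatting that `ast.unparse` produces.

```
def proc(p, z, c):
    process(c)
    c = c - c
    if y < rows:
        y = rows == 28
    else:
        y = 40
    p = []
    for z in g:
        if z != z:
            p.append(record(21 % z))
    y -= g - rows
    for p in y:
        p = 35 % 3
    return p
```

Transformed code:
def proc(p, z, c):
    process(c)
    c = c - c
    if y < rows:
        y = rows == 28
    else:
        y = 40
    p = [record(21 % z) for z in g if z != z]
    y = y - (g - rows)
    for p in y:
        p = 35 % 3
    return p

p = [record(21 % z) for z in g if z != z]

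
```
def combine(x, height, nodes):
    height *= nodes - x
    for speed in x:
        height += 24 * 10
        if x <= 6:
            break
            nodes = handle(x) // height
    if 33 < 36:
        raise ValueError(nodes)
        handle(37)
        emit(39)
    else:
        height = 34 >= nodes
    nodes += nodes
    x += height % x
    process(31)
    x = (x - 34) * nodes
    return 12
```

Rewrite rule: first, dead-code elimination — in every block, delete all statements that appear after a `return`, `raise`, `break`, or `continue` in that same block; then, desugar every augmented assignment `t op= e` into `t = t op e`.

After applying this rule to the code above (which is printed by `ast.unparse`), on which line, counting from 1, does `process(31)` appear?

Transformed code:
def combine(x, height, nodes):
    height = height * (nodes - x)
    for speed in x:
        height = height + 24 * 10
        if x <= 6:
            break
    if 33 < 36:
        raise ValueError(nodes)
    else:
        height = 34 >= nodes
    nodes = nodes + nodes
    x = x + height % x
    process(31)
    x = (x - 34) * nodes
    return 12

13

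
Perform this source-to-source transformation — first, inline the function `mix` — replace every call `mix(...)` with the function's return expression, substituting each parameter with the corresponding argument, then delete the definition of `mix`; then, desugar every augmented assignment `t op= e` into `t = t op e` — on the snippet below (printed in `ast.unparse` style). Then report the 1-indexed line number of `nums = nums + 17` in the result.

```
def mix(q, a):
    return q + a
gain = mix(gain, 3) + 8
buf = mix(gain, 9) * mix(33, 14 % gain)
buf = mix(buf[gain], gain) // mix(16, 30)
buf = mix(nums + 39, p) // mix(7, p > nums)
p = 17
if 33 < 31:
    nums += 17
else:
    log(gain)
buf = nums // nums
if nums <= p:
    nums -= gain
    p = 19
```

Transformed code:
gain = gain + 3 + 8
buf = (gain + 9) * (33 + 14 % gain)
buf = (buf[gain] + gain) // (16 + 30)
buf = (nums + 39 + p) // (7 + (p > nums))
p = 17
if 33 < 31:
    nums = nums + 17
else:
    log(gain)
buf = nums // nums
if nums <= p:
    nums = nums - gain
    p = 19

7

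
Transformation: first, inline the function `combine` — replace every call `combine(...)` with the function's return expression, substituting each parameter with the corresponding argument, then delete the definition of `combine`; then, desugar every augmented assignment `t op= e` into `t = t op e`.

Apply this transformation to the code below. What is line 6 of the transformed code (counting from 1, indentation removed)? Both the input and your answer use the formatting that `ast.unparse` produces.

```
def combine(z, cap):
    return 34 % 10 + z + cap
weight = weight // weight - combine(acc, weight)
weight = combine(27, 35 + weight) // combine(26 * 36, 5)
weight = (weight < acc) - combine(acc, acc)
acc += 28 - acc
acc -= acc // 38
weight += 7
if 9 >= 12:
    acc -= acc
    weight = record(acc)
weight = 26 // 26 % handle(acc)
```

weight = weight + 7

Transformed code:
weight = weight // weight - (34 % 10 + acc + weight)
weight = (34 % 10 + 27 + (35 + weight)) // (34 % 10 + 26 * 36 + 5)
weight = (weight < acc) - (34 % 10 + acc + acc)
acc = acc + (28 - acc)
acc = acc - acc // 38
weight = weight + 7
if 9 >= 12:
    acc = acc - acc
    weight = record(acc)
weight = 26 // 26 % handle(acc)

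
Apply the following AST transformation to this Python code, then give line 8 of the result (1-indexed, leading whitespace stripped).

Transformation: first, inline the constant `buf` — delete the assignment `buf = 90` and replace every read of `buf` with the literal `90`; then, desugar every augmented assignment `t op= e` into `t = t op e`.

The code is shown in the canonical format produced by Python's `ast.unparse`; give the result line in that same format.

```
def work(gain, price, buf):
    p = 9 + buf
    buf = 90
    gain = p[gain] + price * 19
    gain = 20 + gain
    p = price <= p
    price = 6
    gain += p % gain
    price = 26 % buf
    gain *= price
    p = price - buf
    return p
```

price = 26 % 90

Transformed code:
def work(gain, price, buf):
    p = 9 + 90
    gain = p[gain] + price * 19
    gain = 20 + gain
    p = price <= p
    price = 6
    gain = gain + p % gain
    price = 26 % 90
    gain = gain * price
    p = price - 90
    return p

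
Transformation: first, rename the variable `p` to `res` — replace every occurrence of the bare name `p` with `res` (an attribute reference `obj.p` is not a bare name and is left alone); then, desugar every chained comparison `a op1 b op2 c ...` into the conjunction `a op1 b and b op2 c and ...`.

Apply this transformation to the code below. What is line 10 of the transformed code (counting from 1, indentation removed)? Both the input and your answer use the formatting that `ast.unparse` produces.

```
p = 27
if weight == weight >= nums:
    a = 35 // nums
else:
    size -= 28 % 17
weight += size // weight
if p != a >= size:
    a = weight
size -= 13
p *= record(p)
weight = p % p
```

Transformed code:
res = 27
if weight == weight and weight >= nums:
    a = 35 // nums
else:
    size -= 28 % 17
weight += size // weight
if res != a and a >= size:
    a = weight
size -= 13
res *= record(res)
weight = res % res

res *= record(res)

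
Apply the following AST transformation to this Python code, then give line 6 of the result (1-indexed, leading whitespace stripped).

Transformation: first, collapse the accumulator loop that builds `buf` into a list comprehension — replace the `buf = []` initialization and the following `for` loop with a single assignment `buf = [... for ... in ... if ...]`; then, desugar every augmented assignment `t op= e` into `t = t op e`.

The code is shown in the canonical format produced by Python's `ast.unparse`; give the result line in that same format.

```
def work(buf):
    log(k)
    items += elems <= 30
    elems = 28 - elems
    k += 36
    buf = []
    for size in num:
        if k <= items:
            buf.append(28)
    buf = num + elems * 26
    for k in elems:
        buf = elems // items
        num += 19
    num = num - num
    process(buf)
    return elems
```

Transformed code:
def work(buf):
    log(k)
    items = items + (elems <= 30)
    elems = 28 - elems
    k = k + 36
    buf = [28 for size in num if k <= items]
    buf = num + elems * 26
    for k in elems:
        buf = elems // items
        num = num + 19
    num = num - num
    process(buf)
    return elems

buf = [28 for size in num if k <= items]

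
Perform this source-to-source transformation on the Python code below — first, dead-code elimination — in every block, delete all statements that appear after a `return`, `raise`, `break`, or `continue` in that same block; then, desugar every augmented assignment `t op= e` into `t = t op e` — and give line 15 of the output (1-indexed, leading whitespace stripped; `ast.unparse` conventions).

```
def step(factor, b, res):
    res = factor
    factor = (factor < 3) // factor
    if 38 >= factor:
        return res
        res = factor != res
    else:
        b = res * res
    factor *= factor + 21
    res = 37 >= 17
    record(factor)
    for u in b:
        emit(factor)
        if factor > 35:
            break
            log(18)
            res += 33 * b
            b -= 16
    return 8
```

Transformed code:
def step(factor, b, res):
    res = factor
    factor = (factor < 3) // factor
    if 38 >= factor:
        return res
    else:
        b = res * res
    factor = factor * (factor + 21)
    res = 37 >= 17
    record(factor)
    for u in b:
        emit(factor)
        if factor > 35:
            break
    return 8

return 8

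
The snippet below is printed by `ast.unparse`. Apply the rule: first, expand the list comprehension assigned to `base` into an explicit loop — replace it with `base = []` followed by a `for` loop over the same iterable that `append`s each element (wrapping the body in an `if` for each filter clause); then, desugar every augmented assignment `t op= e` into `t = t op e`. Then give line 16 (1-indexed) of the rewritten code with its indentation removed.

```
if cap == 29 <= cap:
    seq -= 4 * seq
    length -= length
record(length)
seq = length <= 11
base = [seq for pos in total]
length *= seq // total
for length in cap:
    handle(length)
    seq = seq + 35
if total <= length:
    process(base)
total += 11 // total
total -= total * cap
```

total = total - total * cap

Transformed code:
if cap == 29 <= cap:
    seq = seq - 4 * seq
    length = length - length
record(length)
seq = length <= 11
base = []
for pos in total:
    base.append(seq)
length = length * (seq // total)
for length in cap:
    handle(length)
    seq = seq + 35
if total <= length:
    process(base)
total = total + 11 // total
total = total - total * cap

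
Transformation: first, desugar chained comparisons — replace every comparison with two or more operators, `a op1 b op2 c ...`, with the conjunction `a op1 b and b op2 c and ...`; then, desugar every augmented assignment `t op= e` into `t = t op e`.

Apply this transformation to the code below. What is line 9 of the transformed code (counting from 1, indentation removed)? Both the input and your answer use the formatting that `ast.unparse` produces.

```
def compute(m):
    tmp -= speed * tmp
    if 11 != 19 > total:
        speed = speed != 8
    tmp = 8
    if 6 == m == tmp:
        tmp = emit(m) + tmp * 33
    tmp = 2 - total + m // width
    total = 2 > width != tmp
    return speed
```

total = 2 > width and width != tmp

Transformed code:
def compute(m):
    tmp = tmp - speed * tmp
    if 11 != 19 and 19 > total:
        speed = speed != 8
    tmp = 8
    if 6 == m and m == tmp:
        tmp = emit(m) + tmp * 33
    tmp = 2 - total + m // width
    total = 2 > width and width != tmp
    return speed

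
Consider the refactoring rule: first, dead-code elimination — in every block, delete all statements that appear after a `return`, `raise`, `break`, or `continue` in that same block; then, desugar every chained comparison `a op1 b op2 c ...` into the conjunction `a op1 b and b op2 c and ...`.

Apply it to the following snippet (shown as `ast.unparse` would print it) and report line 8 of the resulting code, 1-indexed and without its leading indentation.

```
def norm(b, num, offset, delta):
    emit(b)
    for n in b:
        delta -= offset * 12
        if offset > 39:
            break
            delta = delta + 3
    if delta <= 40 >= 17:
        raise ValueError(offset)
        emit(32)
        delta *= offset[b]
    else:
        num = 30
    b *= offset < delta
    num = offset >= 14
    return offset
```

Transformed code:
def norm(b, num, offset, delta):
    emit(b)
    for n in b:
        delta -= offset * 12
        if offset > 39:
            break
    if delta <= 40 and 40 >= 17:
        raise ValueError(offset)
    else:
        num = 30
    b *= offset < delta
    num = offset >= 14
    return offset

raise ValueError(offset)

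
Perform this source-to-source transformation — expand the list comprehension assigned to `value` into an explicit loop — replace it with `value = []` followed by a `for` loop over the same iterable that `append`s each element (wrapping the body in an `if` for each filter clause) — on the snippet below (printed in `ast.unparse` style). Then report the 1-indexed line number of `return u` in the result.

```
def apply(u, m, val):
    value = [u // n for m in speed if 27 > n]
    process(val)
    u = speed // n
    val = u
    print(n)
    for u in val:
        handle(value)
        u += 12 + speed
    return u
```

13

Transformed code:
def apply(u, m, val):
    value = []
    for m in speed:
        if 27 > n:
            value.append(u // n)
    process(val)
    u = speed // n
    val = u
    print(n)
    for u in val:
        handle(value)
        u += 12 + speed
    return u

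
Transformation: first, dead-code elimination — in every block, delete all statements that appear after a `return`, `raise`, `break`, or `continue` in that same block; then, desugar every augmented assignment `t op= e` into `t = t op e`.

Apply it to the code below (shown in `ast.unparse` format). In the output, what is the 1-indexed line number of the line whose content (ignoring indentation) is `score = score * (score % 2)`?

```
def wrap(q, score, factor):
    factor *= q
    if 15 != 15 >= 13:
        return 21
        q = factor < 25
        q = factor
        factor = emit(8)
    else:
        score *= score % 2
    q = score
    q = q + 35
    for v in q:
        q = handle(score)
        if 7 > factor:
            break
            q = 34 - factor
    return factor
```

6

Transformed code:
def wrap(q, score, factor):
    factor = factor * q
    if 15 != 15 >= 13:
        return 21
    else:
        score = score * (score % 2)
    q = score
    q = q + 35
    for v in q:
        q = handle(score)
        if 7 > factor:
            break
    return factor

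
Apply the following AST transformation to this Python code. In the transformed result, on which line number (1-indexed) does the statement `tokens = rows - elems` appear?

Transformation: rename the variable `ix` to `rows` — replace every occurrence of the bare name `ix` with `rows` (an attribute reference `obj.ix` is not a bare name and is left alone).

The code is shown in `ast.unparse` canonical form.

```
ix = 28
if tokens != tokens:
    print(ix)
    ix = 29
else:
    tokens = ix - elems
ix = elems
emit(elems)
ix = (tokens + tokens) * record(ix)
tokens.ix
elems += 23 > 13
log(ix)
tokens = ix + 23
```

6

Transformed code:
rows = 28
if tokens != tokens:
    print(rows)
    rows = 29
else:
    tokens = rows - elems
rows = elems
emit(elems)
rows = (tokens + tokens) * record(rows)
tokens.ix
elems += 23 > 13
log(rows)
tokens = rows + 23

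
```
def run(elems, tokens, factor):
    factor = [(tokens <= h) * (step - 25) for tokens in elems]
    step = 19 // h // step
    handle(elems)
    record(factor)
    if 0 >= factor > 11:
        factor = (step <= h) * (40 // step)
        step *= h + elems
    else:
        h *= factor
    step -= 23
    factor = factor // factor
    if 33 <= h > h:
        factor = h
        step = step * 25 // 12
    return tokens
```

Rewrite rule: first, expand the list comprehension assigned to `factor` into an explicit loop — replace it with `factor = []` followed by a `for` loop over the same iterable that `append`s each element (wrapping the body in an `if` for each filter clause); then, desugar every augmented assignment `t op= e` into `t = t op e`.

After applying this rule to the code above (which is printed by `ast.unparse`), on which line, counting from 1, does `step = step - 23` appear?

Transformed code:
def run(elems, tokens, factor):
    factor = []
    for tokens in elems:
        factor.append((tokens <= h) * (step - 25))
    step = 19 // h // step
    handle(elems)
    record(factor)
    if 0 >= factor > 11:
        factor = (step <= h) * (40 // step)
        step = step * (h + elems)
    else:
        h = h * factor
    step = step - 23
    factor = factor // factor
    if 33 <= h > h:
        factor = h
        step = step * 25 // 12
    return tokens

13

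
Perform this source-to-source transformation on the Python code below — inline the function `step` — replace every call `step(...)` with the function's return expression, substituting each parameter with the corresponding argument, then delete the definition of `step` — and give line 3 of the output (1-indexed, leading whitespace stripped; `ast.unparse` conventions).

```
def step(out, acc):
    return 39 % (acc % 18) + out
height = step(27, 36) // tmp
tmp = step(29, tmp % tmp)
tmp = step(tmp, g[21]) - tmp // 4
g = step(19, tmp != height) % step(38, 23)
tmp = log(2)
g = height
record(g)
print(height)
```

tmp = 39 % (g[21] % 18) + tmp - tmp // 4

Transformed code:
height = (39 % (36 % 18) + 27) // tmp
tmp = 39 % (tmp % tmp % 18) + 29
tmp = 39 % (g[21] % 18) + tmp - tmp // 4
g = (39 % ((tmp != height) % 18) + 19) % (39 % (23 % 18) + 38)
tmp = log(2)
g = height
record(g)
print(height)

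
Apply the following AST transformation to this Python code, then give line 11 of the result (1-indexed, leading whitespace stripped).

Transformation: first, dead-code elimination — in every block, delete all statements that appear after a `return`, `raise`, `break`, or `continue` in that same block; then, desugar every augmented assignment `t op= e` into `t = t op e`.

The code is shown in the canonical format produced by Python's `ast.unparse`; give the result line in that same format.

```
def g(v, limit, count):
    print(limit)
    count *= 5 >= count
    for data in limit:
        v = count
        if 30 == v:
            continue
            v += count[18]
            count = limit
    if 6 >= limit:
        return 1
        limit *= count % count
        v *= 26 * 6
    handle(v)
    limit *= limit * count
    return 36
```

limit = limit * (limit * count)

Transformed code:
def g(v, limit, count):
    print(limit)
    count = count * (5 >= count)
    for data in limit:
        v = count
        if 30 == v:
            continue
    if 6 >= limit:
        return 1
    handle(v)
    limit = limit * (limit * count)
    return 36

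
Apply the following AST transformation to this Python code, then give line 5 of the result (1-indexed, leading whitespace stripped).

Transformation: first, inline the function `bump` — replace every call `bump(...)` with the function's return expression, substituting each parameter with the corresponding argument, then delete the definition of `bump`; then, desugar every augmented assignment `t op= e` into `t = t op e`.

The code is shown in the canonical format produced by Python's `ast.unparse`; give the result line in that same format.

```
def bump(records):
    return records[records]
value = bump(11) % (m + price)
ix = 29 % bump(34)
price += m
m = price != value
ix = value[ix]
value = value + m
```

Transformed code:
value = 11[11] % (m + price)
ix = 29 % 34[34]
price = price + m
m = price != value
ix = value[ix]
value = value + m

ix = value[ix]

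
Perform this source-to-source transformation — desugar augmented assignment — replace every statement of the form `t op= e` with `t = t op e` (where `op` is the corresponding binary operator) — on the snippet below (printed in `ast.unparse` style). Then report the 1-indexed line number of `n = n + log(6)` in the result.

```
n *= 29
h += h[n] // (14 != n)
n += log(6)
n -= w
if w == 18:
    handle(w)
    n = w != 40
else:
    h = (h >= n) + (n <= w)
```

Transformed code:
n = n * 29
h = h + h[n] // (14 != n)
n = n + log(6)
n = n - w
if w == 18:
    handle(w)
    n = w != 40
else:
    h = (h >= n) + (n <= w)

3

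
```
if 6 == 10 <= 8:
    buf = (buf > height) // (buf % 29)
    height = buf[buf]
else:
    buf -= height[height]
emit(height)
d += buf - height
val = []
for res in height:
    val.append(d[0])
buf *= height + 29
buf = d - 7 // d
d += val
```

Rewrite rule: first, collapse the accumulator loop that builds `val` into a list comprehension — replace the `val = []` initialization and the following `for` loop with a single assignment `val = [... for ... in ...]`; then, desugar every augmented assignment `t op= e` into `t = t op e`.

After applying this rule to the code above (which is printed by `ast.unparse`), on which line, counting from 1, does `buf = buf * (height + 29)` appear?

9

Transformed code:
if 6 == 10 <= 8:
    buf = (buf > height) // (buf % 29)
    height = buf[buf]
else:
    buf = buf - height[height]
emit(height)
d = d + (buf - height)
val = [d[0] for res in height]
buf = buf * (height + 29)
buf = d - 7 // d
d = d + val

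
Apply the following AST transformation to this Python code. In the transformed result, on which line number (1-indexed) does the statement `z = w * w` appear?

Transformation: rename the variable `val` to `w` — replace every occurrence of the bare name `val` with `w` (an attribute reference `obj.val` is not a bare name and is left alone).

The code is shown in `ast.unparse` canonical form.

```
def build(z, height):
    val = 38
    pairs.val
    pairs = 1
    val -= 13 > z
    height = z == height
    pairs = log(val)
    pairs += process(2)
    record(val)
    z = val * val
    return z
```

Transformed code:
def build(z, height):
    w = 38
    pairs.val
    pairs = 1
    w -= 13 > z
    height = z == height
    pairs = log(w)
    pairs += process(2)
    record(w)
    z = w * w
    return z

10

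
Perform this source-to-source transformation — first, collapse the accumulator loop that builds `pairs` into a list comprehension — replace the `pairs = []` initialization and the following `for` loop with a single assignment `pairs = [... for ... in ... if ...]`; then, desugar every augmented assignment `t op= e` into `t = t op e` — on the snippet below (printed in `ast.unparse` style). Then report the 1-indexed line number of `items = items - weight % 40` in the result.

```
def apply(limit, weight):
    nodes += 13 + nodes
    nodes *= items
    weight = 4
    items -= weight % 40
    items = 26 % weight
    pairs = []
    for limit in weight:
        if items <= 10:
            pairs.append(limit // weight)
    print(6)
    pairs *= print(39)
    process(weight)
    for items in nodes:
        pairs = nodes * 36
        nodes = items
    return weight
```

Transformed code:
def apply(limit, weight):
    nodes = nodes + (13 + nodes)
    nodes = nodes * items
    weight = 4
    items = items - weight % 40
    items = 26 % weight
    pairs = [limit // weight for limit in weight if items <= 10]
    print(6)
    pairs = pairs * print(39)
    process(weight)
    for items in nodes:
        pairs = nodes * 36
        nodes = items
    return weight

5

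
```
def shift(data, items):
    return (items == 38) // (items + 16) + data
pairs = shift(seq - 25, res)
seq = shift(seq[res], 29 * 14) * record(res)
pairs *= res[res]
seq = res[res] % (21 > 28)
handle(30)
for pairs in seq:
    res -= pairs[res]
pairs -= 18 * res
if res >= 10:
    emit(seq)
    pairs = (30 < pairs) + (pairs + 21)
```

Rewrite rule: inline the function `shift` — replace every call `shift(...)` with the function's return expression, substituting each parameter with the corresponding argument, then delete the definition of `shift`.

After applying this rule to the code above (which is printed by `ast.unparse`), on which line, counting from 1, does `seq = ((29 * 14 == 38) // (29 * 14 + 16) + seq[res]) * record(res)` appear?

Transformed code:
pairs = (res == 38) // (res + 16) + (seq - 25)
seq = ((29 * 14 == 38) // (29 * 14 + 16) + seq[res]) * record(res)
pairs *= res[res]
seq = res[res] % (21 > 28)
handle(30)
for pairs in seq:
    res -= pairs[res]
pairs -= 18 * res
if res >= 10:
    emit(seq)
    pairs = (30 < pairs) + (pairs + 21)

2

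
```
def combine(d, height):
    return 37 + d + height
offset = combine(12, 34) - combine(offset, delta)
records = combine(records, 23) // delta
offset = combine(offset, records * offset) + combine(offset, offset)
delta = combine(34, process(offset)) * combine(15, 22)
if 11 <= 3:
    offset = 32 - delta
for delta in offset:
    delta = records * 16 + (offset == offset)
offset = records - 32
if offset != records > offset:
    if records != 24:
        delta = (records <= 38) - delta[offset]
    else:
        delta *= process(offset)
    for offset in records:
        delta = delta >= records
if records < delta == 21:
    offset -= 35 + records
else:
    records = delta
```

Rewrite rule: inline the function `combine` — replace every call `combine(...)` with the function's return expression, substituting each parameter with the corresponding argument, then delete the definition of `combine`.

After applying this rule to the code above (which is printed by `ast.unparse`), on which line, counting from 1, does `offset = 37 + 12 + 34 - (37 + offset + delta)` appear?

Transformed code:
offset = 37 + 12 + 34 - (37 + offset + delta)
records = (37 + records + 23) // delta
offset = 37 + offset + records * offset + (37 + offset + offset)
delta = (37 + 34 + process(offset)) * (37 + 15 + 22)
if 11 <= 3:
    offset = 32 - delta
for delta in offset:
    delta = records * 16 + (offset == offset)
offset = records - 32
if offset != records > offset:
    if records != 24:
        delta = (records <= 38) - delta[offset]
    else:
        delta *= process(offset)
    for offset in records:
        delta = delta >= records
if records < delta == 21:
    offset -= 35 + records
else:
    records = delta

1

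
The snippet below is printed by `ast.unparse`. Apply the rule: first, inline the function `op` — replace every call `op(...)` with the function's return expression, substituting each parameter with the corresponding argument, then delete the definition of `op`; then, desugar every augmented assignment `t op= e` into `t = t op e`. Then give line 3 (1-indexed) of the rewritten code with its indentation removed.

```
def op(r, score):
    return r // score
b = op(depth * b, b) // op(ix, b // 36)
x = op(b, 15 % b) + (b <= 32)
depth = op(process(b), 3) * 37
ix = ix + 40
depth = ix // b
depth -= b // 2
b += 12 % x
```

Transformed code:
b = depth * b // b // (ix // (b // 36))
x = b // (15 % b) + (b <= 32)
depth = process(b) // 3 * 37
ix = ix + 40
depth = ix // b
depth = depth - b // 2
b = b + 12 % x

depth = process(b) // 3 * 37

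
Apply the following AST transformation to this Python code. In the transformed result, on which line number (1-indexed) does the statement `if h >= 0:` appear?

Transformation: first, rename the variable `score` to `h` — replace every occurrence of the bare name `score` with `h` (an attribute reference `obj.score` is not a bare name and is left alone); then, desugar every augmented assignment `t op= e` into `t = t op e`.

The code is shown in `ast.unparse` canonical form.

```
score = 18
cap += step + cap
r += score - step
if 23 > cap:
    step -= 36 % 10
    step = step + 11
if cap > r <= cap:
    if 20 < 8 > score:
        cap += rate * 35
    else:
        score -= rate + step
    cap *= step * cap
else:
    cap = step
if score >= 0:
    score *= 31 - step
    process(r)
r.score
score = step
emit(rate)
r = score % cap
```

Transformed code:
h = 18
cap = cap + (step + cap)
r = r + (h - step)
if 23 > cap:
    step = step - 36 % 10
    step = step + 11
if cap > r <= cap:
    if 20 < 8 > h:
        cap = cap + rate * 35
    else:
        h = h - (rate + step)
    cap = cap * (step * cap)
else:
    cap = step
if h >= 0:
    h = h * (31 - step)
    process(r)
r.score
h = step
emit(rate)
r = h % cap

15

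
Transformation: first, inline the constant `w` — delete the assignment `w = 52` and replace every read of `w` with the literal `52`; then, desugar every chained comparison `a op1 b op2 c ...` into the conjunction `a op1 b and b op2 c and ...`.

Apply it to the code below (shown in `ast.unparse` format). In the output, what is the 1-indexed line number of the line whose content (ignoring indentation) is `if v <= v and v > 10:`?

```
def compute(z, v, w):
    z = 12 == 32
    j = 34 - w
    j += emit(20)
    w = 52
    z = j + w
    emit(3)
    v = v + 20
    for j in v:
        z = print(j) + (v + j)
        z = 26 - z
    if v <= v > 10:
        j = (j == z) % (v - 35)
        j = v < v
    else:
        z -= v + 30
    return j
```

11

Transformed code:
def compute(z, v, w):
    z = 12 == 32
    j = 34 - 52
    j += emit(20)
    z = j + 52
    emit(3)
    v = v + 20
    for j in v:
        z = print(j) + (v + j)
        z = 26 - z
    if v <= v and v > 10:
        j = (j == z) % (v - 35)
        j = v < v
    else:
        z -= v + 30
    return j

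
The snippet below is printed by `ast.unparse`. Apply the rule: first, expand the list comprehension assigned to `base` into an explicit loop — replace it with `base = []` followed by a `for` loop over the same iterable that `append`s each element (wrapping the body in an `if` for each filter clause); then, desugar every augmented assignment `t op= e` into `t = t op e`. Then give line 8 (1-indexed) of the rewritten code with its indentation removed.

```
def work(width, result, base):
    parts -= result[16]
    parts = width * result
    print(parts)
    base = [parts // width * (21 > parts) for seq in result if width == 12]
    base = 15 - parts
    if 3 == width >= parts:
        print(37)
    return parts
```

Transformed code:
def work(width, result, base):
    parts = parts - result[16]
    parts = width * result
    print(parts)
    base = []
    for seq in result:
        if width == 12:
            base.append(parts // width * (21 > parts))
    base = 15 - parts
    if 3 == width >= parts:
        print(37)
    return parts

base.append(parts // width * (21 > parts))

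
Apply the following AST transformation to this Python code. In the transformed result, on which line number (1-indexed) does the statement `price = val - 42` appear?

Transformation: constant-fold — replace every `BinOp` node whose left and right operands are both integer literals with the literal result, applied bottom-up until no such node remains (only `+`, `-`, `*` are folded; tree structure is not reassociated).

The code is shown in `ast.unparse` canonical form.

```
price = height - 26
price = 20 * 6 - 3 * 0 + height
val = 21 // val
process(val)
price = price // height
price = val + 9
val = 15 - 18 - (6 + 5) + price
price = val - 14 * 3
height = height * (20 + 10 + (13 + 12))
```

Transformed code:
price = height - 26
price = 120 + height
val = 21 // val
process(val)
price = price // height
price = val + 9
val = -14 + price
price = val - 42
height = height * 55

8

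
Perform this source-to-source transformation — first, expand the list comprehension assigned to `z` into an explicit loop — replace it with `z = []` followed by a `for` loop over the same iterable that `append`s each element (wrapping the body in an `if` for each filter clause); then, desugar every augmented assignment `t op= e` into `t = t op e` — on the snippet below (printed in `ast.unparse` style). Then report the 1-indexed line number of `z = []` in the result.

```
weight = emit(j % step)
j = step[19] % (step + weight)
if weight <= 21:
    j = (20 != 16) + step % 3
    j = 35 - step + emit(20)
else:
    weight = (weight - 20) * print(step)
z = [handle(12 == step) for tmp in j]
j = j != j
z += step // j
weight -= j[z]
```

Transformed code:
weight = emit(j % step)
j = step[19] % (step + weight)
if weight <= 21:
    j = (20 != 16) + step % 3
    j = 35 - step + emit(20)
else:
    weight = (weight - 20) * print(step)
z = []
for tmp in j:
    z.append(handle(12 == step))
j = j != j
z = z + step // j
weight = weight - j[z]

8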